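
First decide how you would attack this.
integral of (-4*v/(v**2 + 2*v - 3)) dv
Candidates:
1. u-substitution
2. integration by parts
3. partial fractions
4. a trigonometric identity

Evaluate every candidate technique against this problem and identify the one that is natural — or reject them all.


Method: partial fractions — the integrand is a proper rational function and its denominator v**2 + 2*v - 3 factors into distinct pieces, so it splits into simple fractions.
- u-substitution — no subexpression of the integrand pairs with its own derivative as a factor — individual terms may offer their own substitutions, but any change of variable covering the whole integral would have to be constructed from outside the expression.
- integration by parts — no split into a nonconstant polynomial times one of the standard kernels — exp, sine, or cosine of a linear argument, or a logarithm — applies here.
- partial fractions — applies; the problem has the shape this method handles.
- a trigonometric identity — no sine or cosine appears, so there is nothing for a trigonometric identity to act on.


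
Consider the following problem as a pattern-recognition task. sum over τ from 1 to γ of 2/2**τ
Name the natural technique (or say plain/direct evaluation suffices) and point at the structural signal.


Best approach: the geometric series formula — consecutive terms stand in a fixed index-free ratio — the geometric sum formula closes it.


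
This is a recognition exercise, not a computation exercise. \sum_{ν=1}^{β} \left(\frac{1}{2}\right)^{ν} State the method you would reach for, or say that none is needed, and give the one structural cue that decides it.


Diagnosis: the geometric series formula — consecutive terms stand in a fixed index-free ratio — the geometric sum formula closes it.


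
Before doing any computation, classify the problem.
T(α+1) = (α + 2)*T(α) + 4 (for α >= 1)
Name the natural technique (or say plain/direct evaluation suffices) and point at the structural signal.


Technique: a summation factor — rescale the sequence by the product of the weights α + 2 so far — the recurrence collapses to a plain running sum.


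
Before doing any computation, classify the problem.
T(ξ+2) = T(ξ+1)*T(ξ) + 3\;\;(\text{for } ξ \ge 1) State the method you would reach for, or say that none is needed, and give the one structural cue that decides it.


Diagnosis: no special technique — the unknown enters the rule nonlinearly, not as a weighted sum — no linear method is even well-posed.


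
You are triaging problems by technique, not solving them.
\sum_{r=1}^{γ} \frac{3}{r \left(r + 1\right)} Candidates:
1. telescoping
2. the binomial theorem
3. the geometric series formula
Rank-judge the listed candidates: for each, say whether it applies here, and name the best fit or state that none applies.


Method: telescoping — the denominator's roots in \frac{3}{r \left(r + 1\right)} sit an integer apart: decomposition produces a self-cancelling chain.
- telescoping: yes — fits the structure here.
- the binomial theorem: there is no sum-raised-to-a-power identity hiding in these terms.
- the geometric series formula: there is no constant term-to-term ratio.


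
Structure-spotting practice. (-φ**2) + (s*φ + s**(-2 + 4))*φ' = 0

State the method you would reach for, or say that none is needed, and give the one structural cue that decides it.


Method: the homogeneous substitution — the slope is degree-zero homogeneous: the ratio substitution v = φ/s collapses it. Rewriting — with the variables' roles exchanged where the shape demands it — would expose a Bernoulli structure too; the homogeneous substitution simply reads the degrees directly.


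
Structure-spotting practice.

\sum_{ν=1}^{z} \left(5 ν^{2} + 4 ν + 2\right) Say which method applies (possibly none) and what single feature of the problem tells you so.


Best approach: no special technique — the sum is polynomial through and through; closed forms for each power of ν finish it directly.


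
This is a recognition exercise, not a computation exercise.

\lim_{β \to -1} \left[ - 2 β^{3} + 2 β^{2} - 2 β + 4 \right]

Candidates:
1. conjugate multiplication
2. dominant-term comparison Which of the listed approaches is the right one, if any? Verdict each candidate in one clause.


Technique: no special technique — the expression is continuous at the evaluation point — substitute directly; no indeterminate form appears.
- conjugate multiplication — no divergent radical difference is present for a conjugate pair to cancel.
- dominant-term comparison: no ranking of term growth rates resolves the limit here.


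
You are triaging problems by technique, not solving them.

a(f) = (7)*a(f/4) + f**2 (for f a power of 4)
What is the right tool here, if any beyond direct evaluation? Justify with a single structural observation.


Best approach: the master substitution — the argument shrinks by the factor 4, so measure the index on a logarithmic scale and the recursion becomes a shift.


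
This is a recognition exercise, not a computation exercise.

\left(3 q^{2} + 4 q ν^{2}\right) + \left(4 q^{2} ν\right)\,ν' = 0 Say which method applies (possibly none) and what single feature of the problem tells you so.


Best approach: the exact-equation method — take the mixed partials of 3 q^{2} + 4 q ν^{2} and 4 q^{2} ν: they are equal, which certifies an exact differential.


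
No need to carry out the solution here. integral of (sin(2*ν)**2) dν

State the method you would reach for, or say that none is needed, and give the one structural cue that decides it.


Technique: a trigonometric identity — sin(2*ν)**2 is an even power — the power-reduction identity rewrites it into first-degree cosines.


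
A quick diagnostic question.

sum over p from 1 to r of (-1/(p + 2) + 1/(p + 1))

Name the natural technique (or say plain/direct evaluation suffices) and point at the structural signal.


Diagnosis: telescoping — the summand is 1/(p + 1) minus the same expression shifted by one, so consecutive terms cancel in pairs.


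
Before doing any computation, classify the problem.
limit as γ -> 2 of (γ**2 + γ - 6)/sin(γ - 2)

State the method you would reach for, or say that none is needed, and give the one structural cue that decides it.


Method: l'Hôpital's rule (0/0) — numerator and denominator both vanish at 2 — a genuine 0/0 form, which is exactly when l'Hôpital applies. A first-order expansion at the point is an equally standard path; the rule packages it.


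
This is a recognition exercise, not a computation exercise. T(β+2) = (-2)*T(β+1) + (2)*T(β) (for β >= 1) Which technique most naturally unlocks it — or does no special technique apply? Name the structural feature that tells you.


Verdict: the characteristic-root method — the recurrence treats every index alike (constant coefficients, no forcing) — precisely the regime where r^β trials close it.


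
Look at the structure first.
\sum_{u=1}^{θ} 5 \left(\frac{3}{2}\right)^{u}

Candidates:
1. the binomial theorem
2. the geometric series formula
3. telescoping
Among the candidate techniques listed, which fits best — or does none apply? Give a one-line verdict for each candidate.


Verdict: the geometric series formula — term-over-term division gives \frac{3}{2} every time — index-free ratio, geometric sum formula applies.
- the binomial theorem — the terms lack the binomial-coefficient-weighted complementary-power pattern of an expansion.
- the geometric series formula: yes — fits the structure here.
- telescoping: computed from the summand as displayed, the partial sums build up without the pairwise collapse telescoping exploits.


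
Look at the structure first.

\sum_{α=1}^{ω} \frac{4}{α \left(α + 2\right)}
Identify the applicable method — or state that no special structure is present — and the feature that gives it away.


Technique: telescoping — split \frac{4}{α \left(α + 2\right)} by partial fractions and the pieces are one function at shifted arguments — interior terms cancel.


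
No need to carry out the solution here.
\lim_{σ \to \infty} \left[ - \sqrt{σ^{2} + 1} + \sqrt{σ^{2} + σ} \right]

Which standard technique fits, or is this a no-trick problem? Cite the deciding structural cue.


Verdict: conjugate multiplication — an infinity-minus-infinity difference with a surviving radical — multiply by the conjugate to cancel the divergence.


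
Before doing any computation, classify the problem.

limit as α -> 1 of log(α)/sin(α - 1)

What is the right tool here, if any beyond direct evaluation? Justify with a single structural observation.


Diagnosis: l'Hôpital's rule (0/0) — plug in 1: top and bottom both hit zero, so differentiate each and retry. A first-order expansion at the point is an equally standard path; the rule packages it.


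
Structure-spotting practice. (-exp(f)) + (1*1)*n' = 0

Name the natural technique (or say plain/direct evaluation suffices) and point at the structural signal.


Technique: no special technique — with n absent the equation is not coupled at all: direct integration in f.


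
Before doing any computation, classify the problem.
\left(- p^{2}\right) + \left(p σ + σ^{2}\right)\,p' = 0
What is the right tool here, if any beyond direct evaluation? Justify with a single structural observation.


Method: the homogeneous substitution — the slope's numerator and denominator have matching total degree, so it depends only on p/σ and the ratio substitution collapses it. This can also be massaged into Bernoulli form (the roles of the variables may need exchanging); the homogeneous substitution avoids that setup.


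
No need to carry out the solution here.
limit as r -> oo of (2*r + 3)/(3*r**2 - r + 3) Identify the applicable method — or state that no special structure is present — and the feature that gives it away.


Technique: dominant-term comparison — at large r only the top-degree terms survive; compare the leading terms and the limit falls out. l'Hôpital's at-infinity variant applies to the expression viewed as a single quotient; the leading-term comparison is the direct route.


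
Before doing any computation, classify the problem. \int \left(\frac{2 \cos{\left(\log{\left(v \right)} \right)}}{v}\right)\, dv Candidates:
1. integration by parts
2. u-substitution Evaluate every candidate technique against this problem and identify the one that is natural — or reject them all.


Best approach: u-substitution — collected, the integrand has one factor that is, up to a constant, the derivative of an inner expression the rest depends on — substitute for that inner expression.
- integration by parts: there is no nonconstant-polynomial-times-kernel split with an exp, sine, cosine (degree-1 argument), or logarithm partner.
- u-substitution — a fit — the right tool for this form.


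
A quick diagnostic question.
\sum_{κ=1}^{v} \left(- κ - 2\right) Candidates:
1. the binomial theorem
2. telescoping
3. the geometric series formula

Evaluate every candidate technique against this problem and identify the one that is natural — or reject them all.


Diagnosis: no special technique — nothing telescopes and nothing is geometric; polynomial terms in κ sum term by term.
- the binomial theorem: no binomial coefficients pair with matched powers.
- telescoping — the terms as presented offer no neighboring cancellation — a telescoping rewrite may exist, but the displayed structure does not hand one over.
- the geometric series formula — no single multiplier carries one term to the next throughout the sum.


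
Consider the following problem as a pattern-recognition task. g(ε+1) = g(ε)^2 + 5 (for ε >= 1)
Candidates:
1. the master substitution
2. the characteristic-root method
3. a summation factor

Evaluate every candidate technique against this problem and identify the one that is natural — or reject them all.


Verdict: no special technique — the unknown enters the rule nonlinearly, not as a weighted sum — no linear method is even well-posed.
- the master substitution — with no divided-index recursive call, reindexing by powers of a base buys nothing.
- the characteristic-root method — nonlinearity rules out exponential-mode superposition from the start.
- a summation factor: no summation factor applies — the rule is not linear in the sequence values.


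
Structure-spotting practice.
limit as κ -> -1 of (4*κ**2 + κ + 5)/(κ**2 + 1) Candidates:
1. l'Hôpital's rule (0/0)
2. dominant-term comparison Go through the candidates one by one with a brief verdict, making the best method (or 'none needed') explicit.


Technique: no special technique — the expression is continuous at -1 — substitute and evaluate; no indeterminate form appears.
- l'Hôpital's rule (0/0) — substituting the point produces a determinate value, not a 0 over 0 clash.
- dominant-term comparison: this limit is not decided by comparing leading-term growth at infinity.


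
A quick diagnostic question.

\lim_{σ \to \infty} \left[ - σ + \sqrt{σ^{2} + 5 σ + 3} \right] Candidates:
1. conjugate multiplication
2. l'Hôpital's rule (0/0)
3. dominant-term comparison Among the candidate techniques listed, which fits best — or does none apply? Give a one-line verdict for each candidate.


Verdict: conjugate multiplication — this difference gives up after one conjugate multiplication — the radical structure cancels against its conjugate.
- conjugate multiplication: applicable, and directly so.
- l'Hôpital's rule (0/0): no quotient structure at all: the clash is ∞ minus ∞, which rationalizing converts into a tractable ratio.
- dominant-term comparison: this is not a rational comparison of growth rates at infinity.


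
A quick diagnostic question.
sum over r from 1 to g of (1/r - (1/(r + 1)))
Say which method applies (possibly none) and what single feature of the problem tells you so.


Best approach: telescoping — the summand is 1/r minus the same expression shifted by one, so consecutive terms cancel in pairs.


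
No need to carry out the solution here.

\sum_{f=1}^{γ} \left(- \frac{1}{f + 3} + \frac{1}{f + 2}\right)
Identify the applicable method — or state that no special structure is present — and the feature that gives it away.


Best approach: telescoping — the summand is \frac{1}{f + 2} minus the same expression shifted by one, so consecutive terms cancel in pairs.


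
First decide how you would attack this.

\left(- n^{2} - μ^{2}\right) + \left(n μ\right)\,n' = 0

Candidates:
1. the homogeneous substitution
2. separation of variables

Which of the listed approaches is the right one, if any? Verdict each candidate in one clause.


Method: the homogeneous substitution — the slope's numerator and denominator have matching total degree, so it depends only on n/μ and the ratio substitution collapses it. A Bernoulli rewrite works here as the equation stands — the homogeneous substitution is the more immediate reading.
- the homogeneous substitution: yes, a natural case for it.
- separation of variables: no division isolates the independent variable from the unknown.


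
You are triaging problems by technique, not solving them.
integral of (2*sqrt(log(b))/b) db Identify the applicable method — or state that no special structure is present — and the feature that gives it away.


Diagnosis: u-substitution — collected, the integrand has one factor that is, up to a constant, the derivative of an inner expression the rest depends on — substitute for that inner expression.


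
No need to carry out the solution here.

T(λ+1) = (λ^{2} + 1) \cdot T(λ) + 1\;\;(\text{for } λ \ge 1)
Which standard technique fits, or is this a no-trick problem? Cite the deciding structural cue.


Verdict: a summation factor — first-order linear but the coefficient λ^{2} + 1 moves with the index — divide by the cumulative product and telescope.


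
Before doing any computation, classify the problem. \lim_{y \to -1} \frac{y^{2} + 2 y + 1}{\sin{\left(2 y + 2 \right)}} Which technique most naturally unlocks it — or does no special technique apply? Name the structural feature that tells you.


Diagnosis: l'Hôpital's rule (0/0) — substituting -1 gives 0 over 0; differentiate top and bottom once and re-evaluate. The standard small-argument limits would also carry it; the rule is the systematic route.


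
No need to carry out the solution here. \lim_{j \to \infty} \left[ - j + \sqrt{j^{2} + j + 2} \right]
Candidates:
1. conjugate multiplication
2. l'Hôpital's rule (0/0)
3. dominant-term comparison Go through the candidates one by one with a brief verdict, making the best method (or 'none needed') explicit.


Best approach: conjugate multiplication — divergence minus divergence hides a finite answer — expose it by pairing \sqrt{j^{2} + j + 2} - j with its conjugate.
- conjugate multiplication — a fit — the right tool for this form.
- l'Hôpital's rule (0/0): substitution produces ∞ − ∞ rather than a vanishing quotient; the rule needs a 0/0 ratio to act on.
- dominant-term comparison: this is not a rational comparison of growth rates at infinity.


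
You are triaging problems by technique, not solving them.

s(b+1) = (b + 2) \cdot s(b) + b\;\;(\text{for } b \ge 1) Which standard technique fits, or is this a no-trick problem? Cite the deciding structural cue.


Verdict: a summation factor — first-order linear but the coefficient b + 2 moves with the index — divide by the cumulative product and telescope.


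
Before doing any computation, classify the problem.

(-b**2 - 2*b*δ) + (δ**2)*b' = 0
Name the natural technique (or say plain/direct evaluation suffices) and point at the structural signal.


Verdict: the homogeneous substitution — the slope's numerator and denominator share total degree; set v = b/δ and the equation drops to separable form. Rearranged, this also fits the Bernoulli template directly; the homogeneous substitution reads the structure without the rearrangement.


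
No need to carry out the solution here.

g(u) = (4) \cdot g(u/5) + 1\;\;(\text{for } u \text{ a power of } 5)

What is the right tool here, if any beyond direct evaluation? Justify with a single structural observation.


Best approach: the master substitution — the argument contracts 5-fold per step: reindex u exponentially and solve the linear recurrence in the new index.


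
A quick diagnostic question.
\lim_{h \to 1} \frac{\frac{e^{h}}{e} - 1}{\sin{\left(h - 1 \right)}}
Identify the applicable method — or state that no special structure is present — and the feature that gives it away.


Method: l'Hôpital's rule (0/0) — plug in 1: top and bottom both hit zero, so differentiate each and retry. Expanding numerator and denominator to first order gives the same value — the rule automates exactly that.


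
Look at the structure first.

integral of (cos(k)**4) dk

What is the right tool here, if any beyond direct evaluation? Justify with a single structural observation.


Diagnosis: a trigonometric identity — the even exponent on cos(k)**4 signals one move: rewrite via cos of the doubled angle.


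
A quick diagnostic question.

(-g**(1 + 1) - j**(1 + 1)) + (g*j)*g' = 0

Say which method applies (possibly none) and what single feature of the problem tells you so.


Best approach: the homogeneous substitution — the slope is degree-zero homogeneous: the ratio substitution v = g/j collapses it. A Bernoulli substitution is a fair alternative on this equation directly; the homogeneous reading takes it as given.


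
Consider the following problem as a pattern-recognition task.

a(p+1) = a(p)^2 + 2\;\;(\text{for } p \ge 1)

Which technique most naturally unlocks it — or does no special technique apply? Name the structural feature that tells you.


Best approach: no special technique — a nonlinear dependence on earlier terms breaks linearity, and with it every superposition-based closed form.


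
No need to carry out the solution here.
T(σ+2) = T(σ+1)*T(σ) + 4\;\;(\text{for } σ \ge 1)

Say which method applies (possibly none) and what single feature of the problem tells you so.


Method: no special technique — the unknown sequence enters the update nonlinearly, so no linear method fits the recurrence as written — direct iteration remains.


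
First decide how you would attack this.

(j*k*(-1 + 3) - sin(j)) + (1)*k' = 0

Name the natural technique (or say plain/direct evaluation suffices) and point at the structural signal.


Verdict: a linear integrating factor — linear in the unknown with genuine forcing: multiply through by the exponential of the integrated coefficient and the left side closes into one derivative.


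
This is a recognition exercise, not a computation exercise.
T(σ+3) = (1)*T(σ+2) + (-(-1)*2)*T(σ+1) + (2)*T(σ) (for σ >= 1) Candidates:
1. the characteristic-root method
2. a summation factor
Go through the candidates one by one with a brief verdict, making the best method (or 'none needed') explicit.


Best approach: the characteristic-root method — try a geometric ansatz r^σ: constant coefficients turn the recurrence into one polynomial equation in r.
- the characteristic-root method: yes, a natural case for it.
- a summation factor — the recurrence reaches back more than one step, outside the first-order family a summation factor normalizes.


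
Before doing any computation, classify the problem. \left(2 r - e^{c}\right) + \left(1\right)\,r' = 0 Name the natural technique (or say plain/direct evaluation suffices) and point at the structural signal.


Verdict: a linear integrating factor — r appears only to the first power with coefficient 2 — the classic integrating-factor setup.


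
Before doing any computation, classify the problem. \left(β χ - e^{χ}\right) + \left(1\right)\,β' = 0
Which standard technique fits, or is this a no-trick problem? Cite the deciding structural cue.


Best approach: a linear integrating factor — the unknown enters only to the first power against a nonzero forcing term — the integrating-factor template applies directly.


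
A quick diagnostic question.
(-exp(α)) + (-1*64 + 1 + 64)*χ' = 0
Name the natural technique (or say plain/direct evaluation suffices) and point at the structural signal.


Method: no special technique — the slope is a pure function of α; integrate both sides and be done.


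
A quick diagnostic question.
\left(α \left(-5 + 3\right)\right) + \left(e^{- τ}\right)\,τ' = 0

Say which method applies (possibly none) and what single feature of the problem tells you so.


Method: separation of variables — one side of the product carries the independent variable, the other the unknown — the textbook separation shape. The equation is exact as it stands too — a potential function exists — though separation reads the split structure directly.


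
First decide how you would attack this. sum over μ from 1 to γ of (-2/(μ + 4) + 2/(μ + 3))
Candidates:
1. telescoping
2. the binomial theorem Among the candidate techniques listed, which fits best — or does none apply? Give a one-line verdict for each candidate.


Verdict: telescoping — difference-of-shifts structure (each term adds 2/(μ + 3), then subtracts its one-index-advanced value, which the following term adds back) leaves only the first and last pieces standing.
- telescoping: applicable, and directly so.
- the binomial theorem — no binomial coefficients pair with matched powers.


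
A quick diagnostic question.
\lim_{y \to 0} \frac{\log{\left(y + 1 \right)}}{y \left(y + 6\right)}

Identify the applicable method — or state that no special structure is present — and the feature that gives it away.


Method: l'Hôpital's rule (0/0) — substituting 0 gives 0 over 0; differentiate top and bottom once and re-evaluate. Expanding numerator and denominator to first order gives the same value — the rule automates exactly that.


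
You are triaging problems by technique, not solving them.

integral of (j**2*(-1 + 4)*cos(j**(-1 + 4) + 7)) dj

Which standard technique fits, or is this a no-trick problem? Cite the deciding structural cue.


Technique: u-substitution — collected, the integrand has one factor that is, up to a constant, the derivative of an inner expression the rest depends on — substitute for that inner expression.


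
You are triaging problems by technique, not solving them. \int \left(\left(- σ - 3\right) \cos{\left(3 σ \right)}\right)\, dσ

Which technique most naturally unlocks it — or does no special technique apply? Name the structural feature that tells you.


Diagnosis: integration by parts — the integrand splits as - σ - 3 times \cos{\left(3 σ \right)} — repeatedly differentiating the polynomial part kills it, which is the parts ladder.


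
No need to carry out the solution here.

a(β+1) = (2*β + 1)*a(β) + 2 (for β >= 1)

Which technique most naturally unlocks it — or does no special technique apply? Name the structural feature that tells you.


Technique: a summation factor — the coefficient 2*β + 1 drifts with the index, so no fixed root exists; normalizing by the cumulative product telescopes it.


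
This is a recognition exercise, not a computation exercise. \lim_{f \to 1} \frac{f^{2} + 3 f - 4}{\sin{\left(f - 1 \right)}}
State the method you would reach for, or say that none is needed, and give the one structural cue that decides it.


Method: l'Hôpital's rule (0/0) — substituting 1 gives 0 over 0; differentiate top and bottom once and re-evaluate. One could equally expand both pieces locally and compare leading terms; the rule does that in one stroke.


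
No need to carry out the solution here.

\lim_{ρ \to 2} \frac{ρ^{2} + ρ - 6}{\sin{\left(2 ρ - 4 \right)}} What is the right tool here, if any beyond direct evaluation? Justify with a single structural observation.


Technique: l'Hôpital's rule (0/0) — plug in 2: top and bottom both hit zero, so differentiate each and retry. Known elementary limits would finish this too — the rule just bypasses the case analysis.


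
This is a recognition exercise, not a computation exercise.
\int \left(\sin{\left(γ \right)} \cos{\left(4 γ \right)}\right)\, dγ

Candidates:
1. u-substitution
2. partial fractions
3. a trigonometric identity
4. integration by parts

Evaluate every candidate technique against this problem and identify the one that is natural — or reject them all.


Diagnosis: a trigonometric identity — \sin{\left(γ \right)} \cos{\left(4 γ \right)} mixes two frequencies; the product-to-sum identity splits it into single-frequency sinusoids.
- u-substitution: no subexpression of the integrand serves as a whole-integral substitution inner — individual terms may offer their own, but none carries its derivative as a factor of the full integrand; a working change of variable would have to be constructed from outside the expression.
- partial fractions: there is no rational-function structure to decompose.
- a trigonometric identity: yes, a natural case for it.
- integration by parts — not the fit here: there is no polynomial factor to ladder down — parts can still close the trigonometric product by recursion, though the identity rewrite is the direct route.


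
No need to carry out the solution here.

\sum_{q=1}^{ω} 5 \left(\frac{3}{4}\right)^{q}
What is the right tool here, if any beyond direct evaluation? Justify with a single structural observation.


Verdict: the geometric series formula — term-over-term division gives \frac{3}{4} every time — index-free ratio, geometric sum formula applies.


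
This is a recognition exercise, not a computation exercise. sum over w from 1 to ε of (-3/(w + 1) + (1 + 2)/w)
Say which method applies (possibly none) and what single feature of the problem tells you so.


Best approach: telescoping — this sum is a zipper: each term contributes (1 + 2)/w and removes the next index's value, which the following term puts back, closing term by term.


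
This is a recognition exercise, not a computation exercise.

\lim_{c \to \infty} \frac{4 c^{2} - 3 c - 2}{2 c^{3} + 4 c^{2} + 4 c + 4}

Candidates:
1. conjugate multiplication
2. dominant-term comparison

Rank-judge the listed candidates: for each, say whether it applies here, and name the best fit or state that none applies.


Technique: dominant-term comparison — divide through by the highest power of c; every lower-order term dies and the dominant terms decide the limit.
- conjugate multiplication: multiplying by a conjugate would not remove any indeterminacy here.
- dominant-term comparison: applies; the problem has the shape this method handles.


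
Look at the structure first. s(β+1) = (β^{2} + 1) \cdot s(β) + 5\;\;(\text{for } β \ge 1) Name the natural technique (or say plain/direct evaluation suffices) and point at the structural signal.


Verdict: a summation factor — first-order linear but the coefficient β^{2} + 1 moves with the index — divide by the cumulative product and telescope.


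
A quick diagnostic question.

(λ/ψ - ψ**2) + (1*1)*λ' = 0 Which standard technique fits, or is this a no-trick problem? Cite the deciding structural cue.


Diagnosis: a linear integrating factor — linear in the unknown with genuine forcing: multiply through by the exponential of the integrated coefficient and the left side closes into one derivative.


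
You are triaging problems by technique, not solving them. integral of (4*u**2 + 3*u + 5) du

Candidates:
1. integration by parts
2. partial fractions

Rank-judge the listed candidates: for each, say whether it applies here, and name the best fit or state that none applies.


Best approach: no special technique — nothing composite, nothing rational, nothing trigonometric — each constant-multiple power of u integrates by the power rule alone.
- integration by parts: parts would only shuffle a directly integrable integrand.
- partial fractions: there is no rational-function structure to decompose.


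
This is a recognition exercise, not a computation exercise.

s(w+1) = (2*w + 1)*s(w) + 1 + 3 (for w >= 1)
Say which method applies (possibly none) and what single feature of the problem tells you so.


Method: a summation factor — with the index-dependent coefficient 2*w + 1, dividing by the cumulative product turns the left side into a pure difference.


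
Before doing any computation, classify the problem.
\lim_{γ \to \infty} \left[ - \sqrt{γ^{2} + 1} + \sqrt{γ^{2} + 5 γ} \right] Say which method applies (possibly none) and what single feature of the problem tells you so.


Method: conjugate multiplication — an infinity-minus-infinity difference with a surviving radical — multiply by the conjugate to cancel the divergence.


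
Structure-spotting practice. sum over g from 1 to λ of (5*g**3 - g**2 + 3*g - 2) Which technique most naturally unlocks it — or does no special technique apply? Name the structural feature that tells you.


Method: no special technique — the sum is polynomial through and through; closed forms for each power of g finish it directly.


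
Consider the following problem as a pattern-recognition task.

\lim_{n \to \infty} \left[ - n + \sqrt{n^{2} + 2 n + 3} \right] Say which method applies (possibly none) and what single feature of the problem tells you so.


Best approach: conjugate multiplication — the difference \sqrt{n^{2} + 2 n + 3} - n is an ∞ − ∞ stalemate; its conjugate partner breaks the tie.


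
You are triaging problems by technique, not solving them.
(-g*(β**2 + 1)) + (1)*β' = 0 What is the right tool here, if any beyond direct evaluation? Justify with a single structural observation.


Method: separation of variables — solved for the derivative, the right side splits multiplicatively into a function of each variable alone — divide and integrate each side.


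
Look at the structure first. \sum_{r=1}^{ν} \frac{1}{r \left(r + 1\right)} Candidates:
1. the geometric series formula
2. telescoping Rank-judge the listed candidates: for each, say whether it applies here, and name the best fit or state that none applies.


Best approach: telescoping — poles of \frac{1}{r \left(r + 1\right)} differ by an integer, the telltale of a telescoping partial-fraction sum.
- the geometric series formula: dividing successive terms gives an index-dependent quantity, not a constant.
- telescoping: applies; the problem has the shape this method handles.


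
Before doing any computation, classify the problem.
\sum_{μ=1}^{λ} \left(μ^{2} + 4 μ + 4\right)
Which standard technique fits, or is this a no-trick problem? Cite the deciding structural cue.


Diagnosis: no special technique — constant-multiple powers of μ with no cancellation partners and no common ratio — use the standard power-sum formulas.


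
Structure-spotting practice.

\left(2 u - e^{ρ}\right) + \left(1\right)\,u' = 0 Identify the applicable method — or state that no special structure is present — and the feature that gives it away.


Diagnosis: a linear integrating factor — the equation is linear in u with coefficient 2; multiplying by the integrating factor exp(∫2) makes the left side a perfect derivative.


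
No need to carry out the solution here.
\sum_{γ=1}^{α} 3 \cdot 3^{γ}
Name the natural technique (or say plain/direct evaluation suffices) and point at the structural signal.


Method: the geometric series formula — each term is 3 times the previous one, so the geometric-series formula applies directly.


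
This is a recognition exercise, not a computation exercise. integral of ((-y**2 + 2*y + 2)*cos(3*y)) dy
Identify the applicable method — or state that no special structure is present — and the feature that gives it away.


Diagnosis: integration by parts — the integrand splits as -y**2 + 2*y + 2 times cos(3*y) — repeatedly differentiating the polynomial part kills it, which is the parts ladder.


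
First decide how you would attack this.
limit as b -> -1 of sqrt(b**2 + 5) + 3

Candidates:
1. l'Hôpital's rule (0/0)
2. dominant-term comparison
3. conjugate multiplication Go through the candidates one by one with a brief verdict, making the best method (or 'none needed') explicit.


Best approach: no special technique — no denominator vanishes and nothing blows up at -1: direct substitution is the whole computation.
- l'Hôpital's rule (0/0): evaluation at the point is determinate, so the rule has nothing to repair.
- dominant-term comparison: no ranking of term growth rates resolves the limit here.
- conjugate multiplication — there are no radicals in tension whose conjugate would simplify matters.


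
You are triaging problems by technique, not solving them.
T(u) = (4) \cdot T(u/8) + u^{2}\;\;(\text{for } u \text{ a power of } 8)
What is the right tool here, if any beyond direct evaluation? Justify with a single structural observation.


Best approach: the master substitution — treat m = log base 8 of u as the new clock: one recursion step advances m by one while u scales by 8.


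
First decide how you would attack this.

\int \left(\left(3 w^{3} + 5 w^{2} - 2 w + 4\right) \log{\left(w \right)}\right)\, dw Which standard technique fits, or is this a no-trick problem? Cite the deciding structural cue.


Method: integration by parts — \log{\left(w \right)} blocks direct integration but differentiates to something rational — parts with the polynomial factor 3 w^{3} + 5 w^{2} - 2 w + 4 as dv.


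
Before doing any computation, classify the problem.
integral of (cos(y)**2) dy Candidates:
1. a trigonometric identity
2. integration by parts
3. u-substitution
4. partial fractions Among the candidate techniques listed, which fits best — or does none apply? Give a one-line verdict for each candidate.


Technique: a trigonometric identity — apply power reduction to cos(y)**2; each application halves the trigonometric degree.
- a trigonometric identity — applicable, and directly so.
- integration by parts: not the natural route: no polynomial-kernel product appears — a recursive parts reduction of the trigonometric product exists, but the identity rewrite is direct.
- u-substitution — no subexpression of the integrand serves as a whole-integral substitution inner — individual terms may offer their own, but none carries its derivative as a factor of the full integrand; a working change of variable would have to be constructed from outside the expression.
- partial fractions — the expression is not a ratio of polynomials that decomposes further.


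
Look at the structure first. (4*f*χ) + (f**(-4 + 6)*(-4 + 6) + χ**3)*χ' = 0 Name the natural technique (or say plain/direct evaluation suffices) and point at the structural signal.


Best approach: the exact-equation method — because the two cross partials coincide, the form is conservative as written — recover its potential in (f, χ).


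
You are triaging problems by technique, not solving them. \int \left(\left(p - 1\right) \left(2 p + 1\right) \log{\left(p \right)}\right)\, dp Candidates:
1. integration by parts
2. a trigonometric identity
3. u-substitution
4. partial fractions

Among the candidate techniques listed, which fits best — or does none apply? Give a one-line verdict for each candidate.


Technique: integration by parts — a polynomial next to \log{\left(p \right)}: integrate the polynomial, differentiate the log, and the integral simplifies in one pass.
- integration by parts: applies; the problem has the shape this method handles.
- a trigonometric identity: with no trigonometric functions present, identity rewriting has no target.
- u-substitution: no subexpression of the integrand pairs with its own derivative as a factor — individual terms may offer their own substitutions, but any change of variable covering the whole integral would have to be constructed from outside the expression.
- partial fractions: there is no rational-function structure to decompose.


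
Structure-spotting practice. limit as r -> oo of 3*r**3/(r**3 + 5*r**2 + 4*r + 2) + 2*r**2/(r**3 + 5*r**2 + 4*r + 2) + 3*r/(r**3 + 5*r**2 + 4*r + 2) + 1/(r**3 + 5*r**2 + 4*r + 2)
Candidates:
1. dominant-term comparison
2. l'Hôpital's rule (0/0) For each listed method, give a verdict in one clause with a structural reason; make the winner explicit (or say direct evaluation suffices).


Diagnosis: dominant-term comparison — as r grows, only the highest-degree terms matter — compare leading terms and read the limit off.
- dominant-term comparison — a fit — the right tool for this form.
- l'Hôpital's rule (0/0) — as a single quotient the expression runs to ∞/∞ at the limit point — an at-infinity form of the rule would apply, though the leading-growth comparison is the direct reading.


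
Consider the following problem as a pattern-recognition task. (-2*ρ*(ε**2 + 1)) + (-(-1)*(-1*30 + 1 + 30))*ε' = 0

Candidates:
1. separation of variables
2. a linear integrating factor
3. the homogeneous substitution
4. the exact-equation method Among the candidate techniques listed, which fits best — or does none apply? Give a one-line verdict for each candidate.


Best approach: separation of variables — one side of the product carries the independent variable, the other the unknown — the textbook separation shape.
- separation of variables — applicable, and directly so.
- a linear integrating factor: the unknown enters nonlinearly (through a power, a denominator, or a transcendental function), which the linear integrating-factor recipe cannot absorb as-is — any repair would come from a preliminary substitution, not the factor.
- the homogeneous substitution — the slope changes under joint rescaling, failing the degree-zero test.
- the exact-equation method: no potential function has this form as its differential, as written.
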